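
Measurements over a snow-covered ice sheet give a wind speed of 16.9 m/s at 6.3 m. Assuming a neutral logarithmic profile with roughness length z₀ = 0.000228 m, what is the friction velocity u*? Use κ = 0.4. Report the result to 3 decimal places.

Log law: V(z) = (u*/κ) · ln(z/z₀) ⇒ u* = κ · V / ln(z/z₀)
u* = 0.4 × 16.9 / ln(6.3/0.000228) = 0.4 × 16.9 / 10.2267
   = 6.7600 / 10.2267 = 0.6610 m/s

u* ≈ 0.661 m/s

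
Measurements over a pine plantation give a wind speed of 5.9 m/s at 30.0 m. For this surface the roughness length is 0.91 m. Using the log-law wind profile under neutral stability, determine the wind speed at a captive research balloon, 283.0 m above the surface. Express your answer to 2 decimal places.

9.69 m/s

Log law: V(z) ∝ ln(z/z₀), so V₂/V₁ = ln(z₂/z₀) / ln(z₁/z₀).
ln(283.0/0.91) = 5.7398, ln(30.0/0.91) = 3.4955
V₂ = 5.9 × 5.7398/3.4955 = 5.9 × 1.6420 = 9.6880 m/s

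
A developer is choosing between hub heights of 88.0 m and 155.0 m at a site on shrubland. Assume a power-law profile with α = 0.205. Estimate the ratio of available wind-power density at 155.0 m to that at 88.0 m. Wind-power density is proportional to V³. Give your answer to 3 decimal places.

Speed ratio: V_B/V_A = (z_B/z_A)^α = (155.0/88.0)^0.205 = (1.7614)^0.205 = 1.12305
Power-density ratio: P_B/P_A = (V_B/V_A)³ = (1.12305)³ = 1.41644

1.416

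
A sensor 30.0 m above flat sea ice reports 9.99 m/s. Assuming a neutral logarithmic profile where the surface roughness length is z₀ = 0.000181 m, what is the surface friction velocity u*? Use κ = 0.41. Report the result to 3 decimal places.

u* ≈ 0.341 m/s

Log law: V(z) = (u*/κ) · ln(z/z₀) ⇒ u* = κ · V / ln(z/z₀)
u* = 0.41 × 9.99 / ln(30.0/0.000181) = 0.41 × 9.99 / 12.0182
   = 4.0959 / 12.0182 = 0.3408 m/s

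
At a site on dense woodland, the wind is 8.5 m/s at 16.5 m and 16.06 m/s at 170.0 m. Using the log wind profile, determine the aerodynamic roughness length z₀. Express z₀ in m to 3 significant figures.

z₀ ≈ 1.20 m

Log law: V(z) ∝ ln(z/z₀). With r = V₁/V₂ = 8.5/16.06 = 0.52927,
r · ln(z₂/z₀) = ln(z₁/z₀) ⇒ ln z₀ = (ln z₁ − r·ln z₂)/(1 − r)
ln z₀ = (2.80336 − 0.52927×5.13580) / 0.47073 = 0.1809
z₀ = exp(0.1809) = 1.198 m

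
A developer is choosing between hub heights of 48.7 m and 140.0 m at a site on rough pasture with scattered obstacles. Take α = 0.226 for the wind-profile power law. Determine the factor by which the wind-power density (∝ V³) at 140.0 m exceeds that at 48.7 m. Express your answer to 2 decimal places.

2.05

Speed ratio: V_B/V_A = (z_B/z_A)^α = (140.0/48.7)^0.226 = (2.8747)^0.226 = 1.26953
Power-density ratio: P_B/P_A = (V_B/V_A)³ = (1.26953)³ = 2.04612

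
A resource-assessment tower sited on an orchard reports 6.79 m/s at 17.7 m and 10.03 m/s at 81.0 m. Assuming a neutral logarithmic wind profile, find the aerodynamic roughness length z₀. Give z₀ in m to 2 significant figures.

Log law: V(z) ∝ ln(z/z₀). With r = V₁/V₂ = 6.79/10.03 = 0.67697,
r · ln(z₂/z₀) = ln(z₁/z₀) ⇒ ln z₀ = (ln z₁ − r·ln z₂)/(1 − r)
ln z₀ = (2.87356 − 0.67697×4.39445) / 0.32303 = -0.3137
z₀ = exp(-0.3137) = 0.7307 m

z₀ ≈ 0.73 m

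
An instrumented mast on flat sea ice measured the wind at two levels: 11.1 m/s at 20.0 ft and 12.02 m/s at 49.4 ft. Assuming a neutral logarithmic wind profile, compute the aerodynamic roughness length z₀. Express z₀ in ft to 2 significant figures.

z₀ ≈ 0.00037 ft

Log law: V(z) ∝ ln(z/z₀). With r = V₁/V₂ = 11.1/12.02 = 0.92346,
r · ln(z₂/z₀) = ln(z₁/z₀) ⇒ ln z₀ = (ln z₁ − r·ln z₂)/(1 − r)
ln z₀ = (2.99573 − 0.92346×3.89995) / 0.07654 = -7.9139
z₀ = exp(-7.9139) = 0.0003656 ft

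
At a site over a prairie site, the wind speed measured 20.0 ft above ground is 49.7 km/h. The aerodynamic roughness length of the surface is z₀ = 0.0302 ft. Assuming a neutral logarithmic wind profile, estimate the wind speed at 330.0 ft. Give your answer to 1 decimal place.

71.1 km/h

Log law: V(z) ∝ ln(z/z₀), so V₂/V₁ = ln(z₂/z₀) / ln(z₁/z₀).
ln(330.0/0.0302) = 9.2990, ln(20.0/0.0302) = 6.4956
V₂ = 49.7 × 9.2990/6.4956 = 49.7 × 1.4316 = 71.1493 km/h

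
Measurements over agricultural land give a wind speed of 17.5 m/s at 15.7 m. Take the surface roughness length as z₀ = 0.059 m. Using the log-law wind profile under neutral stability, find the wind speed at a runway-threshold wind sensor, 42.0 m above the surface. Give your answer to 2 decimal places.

20.58 m/s

Log law: V(z) ∝ ln(z/z₀), so V₂/V₁ = ln(z₂/z₀) / ln(z₁/z₀).
ln(42.0/0.059) = 6.5679, ln(15.7/0.059) = 5.5839
V₂ = 17.5 × 6.5679/5.5839 = 17.5 × 1.1762 = 20.5839 m/s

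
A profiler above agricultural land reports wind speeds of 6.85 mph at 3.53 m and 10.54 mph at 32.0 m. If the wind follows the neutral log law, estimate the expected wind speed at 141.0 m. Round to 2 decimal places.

Log law: V ∝ ln(z/z₀). From the pair, with r = V₁/V₂ = 0.64991,
ln z₀ = (ln z₁ − r·ln z₂)/(1 − r) = (1.2613 − 0.64991×3.4657)/0.35009 = -2.8310 → z₀ = 0.05896 m
V₃ = V₁ · ln(z₃/z₀)/ln(z₁/z₀) = 6.85 × 7.7797/4.0922 = 13.0224 mph

13.02 mph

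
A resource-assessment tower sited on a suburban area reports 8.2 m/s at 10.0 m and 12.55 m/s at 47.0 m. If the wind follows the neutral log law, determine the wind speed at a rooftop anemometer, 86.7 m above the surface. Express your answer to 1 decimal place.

14.3 m/s

Log law: V ∝ ln(z/z₀). From the pair, with r = V₁/V₂ = 0.65339,
ln z₀ = (ln z₁ − r·ln z₂)/(1 − r) = (2.3026 − 0.65339×3.8501)/0.34661 = -0.6147 → z₀ = 0.5408 m
V₃ = V₁ · ln(z₃/z₀)/ln(z₁/z₀) = 8.2 × 5.0771/2.9172 = 14.2711 m/s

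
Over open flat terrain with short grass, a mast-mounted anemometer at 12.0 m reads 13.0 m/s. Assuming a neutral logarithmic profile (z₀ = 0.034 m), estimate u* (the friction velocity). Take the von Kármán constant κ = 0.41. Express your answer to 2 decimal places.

u* ≈ 0.91 m/s

Log law: V(z) = (u*/κ) · ln(z/z₀) ⇒ u* = κ · V / ln(z/z₀)
u* = 0.41 × 13.0 / ln(12.0/0.034) = 0.41 × 13.0 / 5.8663
   = 5.3300 / 5.8663 = 0.9086 m/s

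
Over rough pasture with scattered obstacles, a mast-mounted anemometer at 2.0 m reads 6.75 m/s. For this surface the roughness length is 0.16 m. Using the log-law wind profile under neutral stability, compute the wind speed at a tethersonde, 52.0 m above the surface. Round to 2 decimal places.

15.46 m/s

Log law: V(z) ∝ ln(z/z₀), so V₂/V₁ = ln(z₂/z₀) / ln(z₁/z₀).
ln(52.0/0.16) = 5.7838, ln(2.0/0.16) = 2.5257
V₂ = 6.75 × 5.7838/2.5257 = 6.75 × 2.2900 = 15.4573 m/s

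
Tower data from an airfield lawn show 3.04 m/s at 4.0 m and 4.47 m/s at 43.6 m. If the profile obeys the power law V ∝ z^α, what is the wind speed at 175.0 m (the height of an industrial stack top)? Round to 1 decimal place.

First find α: α = ln(V₂/V₁)/ln(z₂/z₁) = ln(4.47/3.04)/ln(43.6/4.0) = 0.38553/2.38876 = 0.1614
Extrapolate from 43.6 m to 175.0 m: V₃ = 4.47 × (175.0/43.6)^0.1614 = 4.47 × 1.2514 = 5.5939 m/s

5.6 m/s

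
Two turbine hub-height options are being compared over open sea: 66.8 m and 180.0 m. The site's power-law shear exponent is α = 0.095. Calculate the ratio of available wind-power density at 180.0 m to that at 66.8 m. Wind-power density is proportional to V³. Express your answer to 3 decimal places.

1.326

Speed ratio: V_B/V_A = (z_B/z_A)^α = (180.0/66.8)^0.095 = (2.6946)^0.095 = 1.09875
Power-density ratio: P_B/P_A = (V_B/V_A)³ = (1.09875)³ = 1.32645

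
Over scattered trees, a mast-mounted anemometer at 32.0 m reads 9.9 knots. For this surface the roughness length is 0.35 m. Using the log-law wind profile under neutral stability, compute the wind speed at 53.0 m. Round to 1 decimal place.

Log law: V(z) ∝ ln(z/z₀), so V₂/V₁ = ln(z₂/z₀) / ln(z₁/z₀).
ln(53.0/0.35) = 5.0201, ln(32.0/0.35) = 4.5156
V₂ = 9.9 × 5.0201/4.5156 = 9.9 × 1.1117 = 11.0062 knots

11.0 knots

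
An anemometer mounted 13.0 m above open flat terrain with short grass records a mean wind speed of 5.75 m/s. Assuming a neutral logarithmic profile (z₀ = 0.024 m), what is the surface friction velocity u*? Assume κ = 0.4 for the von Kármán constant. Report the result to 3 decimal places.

Log law: V(z) = (u*/κ) · ln(z/z₀) ⇒ u* = κ · V / ln(z/z₀)
u* = 0.4 × 5.75 / ln(13.0/0.024) = 0.4 × 5.75 / 6.2947
   = 2.3000 / 6.2947 = 0.3654 m/s

u* ≈ 0.365 m/s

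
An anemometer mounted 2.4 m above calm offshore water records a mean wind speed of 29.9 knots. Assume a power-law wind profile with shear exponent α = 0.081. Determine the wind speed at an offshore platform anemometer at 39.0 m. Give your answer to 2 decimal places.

Power-law profile: V₂ = V₁ · (z₂/z₁)^α
V₂ = 29.9 × (39.0/2.4)^0.081 = 29.9 × (16.2500)^0.081
    = 29.9 × 1.2534 = 37.4757 knots

37.48 knots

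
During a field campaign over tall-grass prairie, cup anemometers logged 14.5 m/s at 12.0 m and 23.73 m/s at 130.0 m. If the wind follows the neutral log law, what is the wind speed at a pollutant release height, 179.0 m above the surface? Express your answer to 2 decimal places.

24.97 m/s

Log law: V ∝ ln(z/z₀). From the pair, with r = V₁/V₂ = 0.61104,
ln z₀ = (ln z₁ − r·ln z₂)/(1 − r) = (2.4849 − 0.61104×4.8675)/0.38896 = -1.2581 → z₀ = 0.2842 m
V₃ = V₁ · ln(z₃/z₀)/ln(z₁/z₀) = 14.5 × 6.4455/3.7430 = 24.9691 m/s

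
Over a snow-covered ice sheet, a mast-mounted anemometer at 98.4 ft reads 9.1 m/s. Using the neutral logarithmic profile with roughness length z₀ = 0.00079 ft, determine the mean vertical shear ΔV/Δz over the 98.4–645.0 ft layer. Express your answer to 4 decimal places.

0.0027 m/s/ft

Log law: V₂ = V₁ · ln(z₂/z₀)/ln(z₁/z₀) = 9.1 × 13.6127/11.7325 = 10.5583 m/s
ΔV/Δz = (10.5583 − 9.1)/(645.0 − 98.4) = 1.4583/546.6000 = 0.00267 m/s/ft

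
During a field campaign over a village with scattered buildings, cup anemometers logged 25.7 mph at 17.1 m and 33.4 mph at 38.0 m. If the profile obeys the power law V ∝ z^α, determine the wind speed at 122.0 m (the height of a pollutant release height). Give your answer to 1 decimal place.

First find α: α = ln(V₂/V₁)/ln(z₂/z₁) = ln(33.4/25.7)/ln(38.0/17.1) = 0.26206/0.79851 = 0.3282
Extrapolate from 38.0 m to 122.0 m: V₃ = 33.4 × (122.0/38.0)^0.3282 = 33.4 × 1.4664 = 48.9780 mph

49.0 mph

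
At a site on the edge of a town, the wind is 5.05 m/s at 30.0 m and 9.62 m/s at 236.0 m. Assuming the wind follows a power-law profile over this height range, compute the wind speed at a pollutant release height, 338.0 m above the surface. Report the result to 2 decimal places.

First find α: α = ln(V₂/V₁)/ln(z₂/z₁) = ln(9.62/5.05)/ln(236.0/30.0) = 0.64446/2.06263 = 0.3124
Extrapolate from 236.0 m to 338.0 m: V₃ = 9.62 × (338.0/236.0)^0.3124 = 9.62 × 1.1188 = 10.7626 m/s

10.76 m/s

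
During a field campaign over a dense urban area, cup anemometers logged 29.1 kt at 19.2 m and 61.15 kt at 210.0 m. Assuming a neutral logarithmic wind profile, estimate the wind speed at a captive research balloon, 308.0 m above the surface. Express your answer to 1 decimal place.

66.3 kt

Log law: V ∝ ln(z/z₀). From the pair, with r = V₁/V₂ = 0.47588,
ln z₀ = (ln z₁ − r·ln z₂)/(1 − r) = (2.9549 − 0.47588×5.3471)/0.52412 = 0.7829 → z₀ = 2.188 m
V₃ = V₁ · ln(z₃/z₀)/ln(z₁/z₀) = 29.1 × 4.9472/2.1720 = 66.2812 kt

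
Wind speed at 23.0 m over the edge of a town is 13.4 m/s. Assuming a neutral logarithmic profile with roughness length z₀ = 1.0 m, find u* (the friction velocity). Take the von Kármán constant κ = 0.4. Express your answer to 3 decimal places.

Log law: V(z) = (u*/κ) · ln(z/z₀) ⇒ u* = κ · V / ln(z/z₀)
u* = 0.4 × 13.4 / ln(23.0/1.0) = 0.4 × 13.4 / 3.1355
   = 5.3600 / 3.1355 = 1.7095 m/s

u* ≈ 1.709 m/s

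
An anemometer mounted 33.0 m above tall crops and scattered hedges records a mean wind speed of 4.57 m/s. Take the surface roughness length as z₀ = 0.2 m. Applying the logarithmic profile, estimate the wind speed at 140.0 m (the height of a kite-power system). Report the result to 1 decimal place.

5.9 m/s

Log law: V(z) ∝ ln(z/z₀), so V₂/V₁ = ln(z₂/z₀) / ln(z₁/z₀).
ln(140.0/0.2) = 6.5511, ln(33.0/0.2) = 5.1059
V₂ = 4.57 × 6.5511/5.1059 = 4.57 × 1.2830 = 5.8634 m/s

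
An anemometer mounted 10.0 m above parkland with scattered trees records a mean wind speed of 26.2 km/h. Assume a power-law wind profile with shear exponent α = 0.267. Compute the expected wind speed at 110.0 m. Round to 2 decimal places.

Power-law profile: V₂ = V₁ · (z₂/z₁)^α
V₂ = 26.2 × (110.0/10.0)^0.267 = 26.2 × (11.0000)^0.267
    = 26.2 × 1.8969 = 49.6996 km/h

49.70 km/h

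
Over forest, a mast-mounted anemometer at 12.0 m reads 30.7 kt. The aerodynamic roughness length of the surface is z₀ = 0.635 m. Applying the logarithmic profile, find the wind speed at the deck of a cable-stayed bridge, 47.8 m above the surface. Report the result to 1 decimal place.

45.1 kt

Log law: V(z) ∝ ln(z/z₀), so V₂/V₁ = ln(z₂/z₀) / ln(z₁/z₀).
ln(47.8/0.635) = 4.3212, ln(12.0/0.635) = 2.9390
V₂ = 30.7 × 4.3212/2.9390 = 30.7 × 1.4703 = 45.1371 kt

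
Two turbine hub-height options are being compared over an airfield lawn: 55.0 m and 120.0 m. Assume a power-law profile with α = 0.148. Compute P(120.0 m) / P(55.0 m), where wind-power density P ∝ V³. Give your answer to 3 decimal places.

1.414

Speed ratio: V_B/V_A = (z_B/z_A)^α = (120.0/55.0)^0.148 = (2.1818)^0.148 = 1.12239
Power-density ratio: P_B/P_A = (V_B/V_A)³ = (1.12239)³ = 1.41395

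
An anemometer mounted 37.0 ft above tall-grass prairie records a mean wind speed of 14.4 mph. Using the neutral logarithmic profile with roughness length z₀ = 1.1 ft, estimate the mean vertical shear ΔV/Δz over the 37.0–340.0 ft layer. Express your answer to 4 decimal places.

Log law: V₂ = V₁ · ln(z₂/z₀)/ln(z₁/z₀) = 14.4 × 5.7336/3.5156 = 23.4851 mph
ΔV/Δz = (23.4851 − 14.4)/(340.0 − 37.0) = 9.0851/303.0000 = 0.02998 mph/ft

0.0300 mph/ft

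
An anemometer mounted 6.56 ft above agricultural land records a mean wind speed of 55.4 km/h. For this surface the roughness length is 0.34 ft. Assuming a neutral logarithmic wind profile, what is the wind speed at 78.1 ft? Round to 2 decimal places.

Log law: V(z) ∝ ln(z/z₀), so V₂/V₁ = ln(z₂/z₀) / ln(z₁/z₀).
ln(78.1/0.34) = 5.4368, ln(6.56/0.34) = 2.9598
V₂ = 55.4 × 5.4368/2.9598 = 55.4 × 1.8369 = 101.7632 km/h

101.76 km/h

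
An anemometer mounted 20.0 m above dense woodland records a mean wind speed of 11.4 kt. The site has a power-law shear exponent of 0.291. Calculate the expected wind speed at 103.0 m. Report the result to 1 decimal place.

Power-law profile: V₂ = V₁ · (z₂/z₁)^α
V₂ = 11.4 × (103.0/20.0)^0.291 = 11.4 × (5.1500)^0.291
    = 11.4 × 1.6111 = 18.3671 kt

18.4 kt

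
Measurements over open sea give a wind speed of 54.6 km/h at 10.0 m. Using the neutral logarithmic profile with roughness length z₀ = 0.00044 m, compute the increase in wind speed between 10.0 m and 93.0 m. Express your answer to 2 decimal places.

12.14 km/h

Log law: V₂ = V₁ · ln(z₂/z₀)/ln(z₁/z₀) = 54.6 × 12.2613/10.0313 = 66.7379 km/h
ΔV = 66.7379 − 54.6 = 12.1379 km/h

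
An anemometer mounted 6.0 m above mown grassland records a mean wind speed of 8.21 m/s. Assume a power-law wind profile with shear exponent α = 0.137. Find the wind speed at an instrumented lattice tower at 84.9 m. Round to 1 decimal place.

Power-law profile: V₂ = V₁ · (z₂/z₁)^α
V₂ = 8.21 × (84.9/6.0)^0.137 = 8.21 × (14.1500)^0.137
    = 8.21 × 1.4377 = 11.8031 m/s

11.8 m/s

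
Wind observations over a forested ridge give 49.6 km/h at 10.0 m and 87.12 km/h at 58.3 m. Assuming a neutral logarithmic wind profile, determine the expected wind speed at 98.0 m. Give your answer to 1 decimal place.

Log law: V ∝ ln(z/z₀). From the pair, with r = V₁/V₂ = 0.56933,
ln z₀ = (ln z₁ − r·ln z₂)/(1 − r) = (2.3026 − 0.56933×4.0656)/0.43067 = -0.0281 → z₀ = 0.9723 m
V₃ = V₁ · ln(z₃/z₀)/ln(z₁/z₀) = 49.6 × 4.6130/2.3306 = 98.1730 km/h

98.2 km/h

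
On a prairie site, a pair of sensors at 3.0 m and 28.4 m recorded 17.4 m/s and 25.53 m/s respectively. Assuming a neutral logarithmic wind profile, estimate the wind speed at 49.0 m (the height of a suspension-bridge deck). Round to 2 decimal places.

Log law: V ∝ ln(z/z₀). From the pair, with r = V₁/V₂ = 0.68155,
ln z₀ = (ln z₁ − r·ln z₂)/(1 − r) = (1.0986 − 0.68155×3.3464)/0.31845 = -3.7121 → z₀ = 0.02443 m
V₃ = V₁ · ln(z₃/z₀)/ln(z₁/z₀) = 17.4 × 7.6039/4.8107 = 27.5028 m/s

27.50 m/s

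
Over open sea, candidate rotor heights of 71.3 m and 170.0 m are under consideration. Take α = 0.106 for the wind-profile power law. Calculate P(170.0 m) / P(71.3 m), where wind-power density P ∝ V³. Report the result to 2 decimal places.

Speed ratio: V_B/V_A = (z_B/z_A)^α = (170.0/71.3)^0.106 = (2.3843)^0.106 = 1.09648
Power-density ratio: P_B/P_A = (V_B/V_A)³ = (1.09648)³ = 1.31826

1.32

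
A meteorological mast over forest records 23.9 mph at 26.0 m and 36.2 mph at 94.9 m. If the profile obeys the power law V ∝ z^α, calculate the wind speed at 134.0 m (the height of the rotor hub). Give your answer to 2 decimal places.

First find α: α = ln(V₂/V₁)/ln(z₂/z₁) = ln(36.2/23.9)/ln(94.9/26.0) = 0.41518/1.29473 = 0.3207
Extrapolate from 94.9 m to 134.0 m: V₃ = 36.2 × (134.0/94.9)^0.3207 = 36.2 × 1.1170 = 40.4350 mph

40.43 mph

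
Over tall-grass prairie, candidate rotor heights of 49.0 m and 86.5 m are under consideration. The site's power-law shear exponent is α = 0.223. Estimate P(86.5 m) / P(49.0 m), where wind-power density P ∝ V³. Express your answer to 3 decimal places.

Speed ratio: V_B/V_A = (z_B/z_A)^α = (86.5/49.0)^0.223 = (1.7653)^0.223 = 1.13512
Power-density ratio: P_B/P_A = (V_B/V_A)³ = (1.13512)³ = 1.46259

1.463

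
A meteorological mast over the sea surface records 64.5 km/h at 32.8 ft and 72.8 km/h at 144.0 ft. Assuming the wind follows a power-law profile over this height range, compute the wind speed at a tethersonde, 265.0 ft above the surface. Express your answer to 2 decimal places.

76.53 km/h

First find α: α = ln(V₂/V₁)/ln(z₂/z₁) = ln(72.8/64.5)/ln(144.0/32.8) = 0.12105/1.47938 = 0.0818
Extrapolate from 144.0 ft to 265.0 ft: V₃ = 72.8 × (265.0/144.0)^0.0818 = 72.8 × 1.0512 = 76.5254 km/h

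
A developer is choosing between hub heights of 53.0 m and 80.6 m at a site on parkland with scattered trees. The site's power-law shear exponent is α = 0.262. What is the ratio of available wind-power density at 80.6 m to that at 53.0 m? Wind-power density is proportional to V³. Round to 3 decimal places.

Speed ratio: V_B/V_A = (z_B/z_A)^α = (80.6/53.0)^0.262 = (1.5208)^0.262 = 1.11609
Power-density ratio: P_B/P_A = (V_B/V_A)³ = (1.11609)³ = 1.39027

1.390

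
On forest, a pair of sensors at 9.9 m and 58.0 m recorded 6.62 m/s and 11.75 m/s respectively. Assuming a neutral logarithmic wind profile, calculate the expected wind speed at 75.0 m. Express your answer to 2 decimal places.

Log law: V ∝ ln(z/z₀). From the pair, with r = V₁/V₂ = 0.56340,
ln z₀ = (ln z₁ − r·ln z₂)/(1 − r) = (2.2925 − 0.56340×4.0604)/0.43660 = 0.0111 → z₀ = 1.011 m
V₃ = V₁ · ln(z₃/z₀)/ln(z₁/z₀) = 6.62 × 4.3063/2.2814 = 12.4959 m/s

12.50 m/s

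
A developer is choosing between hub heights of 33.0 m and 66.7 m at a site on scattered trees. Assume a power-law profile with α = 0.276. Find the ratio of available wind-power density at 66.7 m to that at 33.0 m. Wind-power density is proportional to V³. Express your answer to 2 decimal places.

1.79

Speed ratio: V_B/V_A = (z_B/z_A)^α = (66.7/33.0)^0.276 = (2.0212)^0.276 = 1.21436
Power-density ratio: P_B/P_A = (V_B/V_A)³ = (1.21436)³ = 1.79080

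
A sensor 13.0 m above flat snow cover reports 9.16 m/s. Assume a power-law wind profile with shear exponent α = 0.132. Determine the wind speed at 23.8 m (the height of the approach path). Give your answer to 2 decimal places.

9.92 m/s

Power-law profile: V₂ = V₁ · (z₂/z₁)^α
V₂ = 9.16 × (23.8/13.0)^0.132 = 9.16 × (1.8308)^0.132
    = 9.16 × 1.0831 = 9.9212 m/s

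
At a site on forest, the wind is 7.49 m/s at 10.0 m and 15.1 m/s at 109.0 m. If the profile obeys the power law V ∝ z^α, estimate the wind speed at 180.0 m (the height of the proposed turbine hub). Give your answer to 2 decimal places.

First find α: α = ln(V₂/V₁)/ln(z₂/z₁) = ln(15.1/7.49)/ln(109.0/10.0) = 0.70113/2.38876 = 0.2935
Extrapolate from 109.0 m to 180.0 m: V₃ = 15.1 × (180.0/109.0)^0.2935 = 15.1 × 1.1586 = 17.4951 m/s

17.50 m/s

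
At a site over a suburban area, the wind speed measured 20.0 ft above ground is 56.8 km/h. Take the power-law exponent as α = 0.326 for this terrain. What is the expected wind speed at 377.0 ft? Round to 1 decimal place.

147.9 km/h

Power-law profile: V₂ = V₁ · (z₂/z₁)^α
V₂ = 56.8 × (377.0/20.0)^0.326 = 56.8 × (18.8500)^0.326
    = 56.8 × 2.6047 = 147.9448 km/h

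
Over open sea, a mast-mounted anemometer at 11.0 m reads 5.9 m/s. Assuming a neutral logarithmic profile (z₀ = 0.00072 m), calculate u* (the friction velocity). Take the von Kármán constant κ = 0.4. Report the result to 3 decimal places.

Log law: V(z) = (u*/κ) · ln(z/z₀) ⇒ u* = κ · V / ln(z/z₀)
u* = 0.4 × 5.9 / ln(11.0/0.00072) = 0.4 × 5.9 / 9.6342
   = 2.3600 / 9.6342 = 0.2450 m/s

u* ≈ 0.245 m/s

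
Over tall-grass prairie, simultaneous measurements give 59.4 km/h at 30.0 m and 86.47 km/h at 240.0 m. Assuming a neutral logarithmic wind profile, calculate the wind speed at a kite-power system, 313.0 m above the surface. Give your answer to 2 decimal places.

89.93 km/h

Log law: V ∝ ln(z/z₀). From the pair, with r = V₁/V₂ = 0.68694,
ln z₀ = (ln z₁ − r·ln z₂)/(1 − r) = (3.4012 − 0.68694×5.4806)/0.31306 = -1.1617 → z₀ = 0.3129 m
V₃ = V₁ · ln(z₃/z₀)/ln(z₁/z₀) = 59.4 × 6.9079/4.5629 = 89.9271 km/h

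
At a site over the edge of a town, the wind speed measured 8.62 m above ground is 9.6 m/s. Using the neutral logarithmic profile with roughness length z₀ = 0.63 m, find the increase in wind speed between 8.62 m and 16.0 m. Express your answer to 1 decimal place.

Log law: V₂ = V₁ · ln(z₂/z₀)/ln(z₁/z₀) = 9.6 × 3.2346/2.6161 = 11.8696 m/s
ΔV = 11.8696 − 9.6 = 2.2696 m/s

2.3 m/s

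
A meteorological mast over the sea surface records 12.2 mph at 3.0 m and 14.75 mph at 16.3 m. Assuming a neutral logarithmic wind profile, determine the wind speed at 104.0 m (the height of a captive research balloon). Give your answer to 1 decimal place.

17.5 mph

Log law: V ∝ ln(z/z₀). From the pair, with r = V₁/V₂ = 0.82712,
ln z₀ = (ln z₁ − r·ln z₂)/(1 − r) = (1.0986 − 0.82712×2.7912)/0.17288 = -6.9991 → z₀ = 0.0009127 m
V₃ = V₁ · ln(z₃/z₀)/ln(z₁/z₀) = 12.2 × 11.6435/8.0977 = 17.5421 mph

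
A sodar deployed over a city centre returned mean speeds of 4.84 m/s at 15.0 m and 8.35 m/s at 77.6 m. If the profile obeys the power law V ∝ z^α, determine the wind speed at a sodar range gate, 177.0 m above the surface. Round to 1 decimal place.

First find α: α = ln(V₂/V₁)/ln(z₂/z₁) = ln(8.35/4.84)/ln(77.6/15.0) = 0.54535/1.64352 = 0.3318
Extrapolate from 77.6 m to 177.0 m: V₃ = 8.35 × (177.0/77.6)^0.3318 = 8.35 × 1.3147 = 10.9778 m/s

11.0 m/s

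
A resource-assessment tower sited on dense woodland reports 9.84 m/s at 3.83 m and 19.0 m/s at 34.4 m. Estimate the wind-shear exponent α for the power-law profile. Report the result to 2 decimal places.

Power law: V₂/V₁ = (z₂/z₁)^α ⇒ α = ln(V₂/V₁) / ln(z₂/z₁)
α = ln(19.0/9.84) / ln(34.4/3.83) = ln(1.9309) / ln(8.9817)
  = 0.65798 / 2.19519 = 0.29974

α ≈ 0.30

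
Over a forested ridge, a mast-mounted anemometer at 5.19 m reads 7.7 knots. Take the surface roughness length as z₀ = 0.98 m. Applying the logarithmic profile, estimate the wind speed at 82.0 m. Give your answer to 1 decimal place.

Log law: V(z) ∝ ln(z/z₀), so V₂/V₁ = ln(z₂/z₀) / ln(z₁/z₀).
ln(82.0/0.98) = 4.4269, ln(5.19/0.98) = 1.6669
V₂ = 7.7 × 4.4269/1.6669 = 7.7 × 2.6557 = 20.4491 knots

20.4 knots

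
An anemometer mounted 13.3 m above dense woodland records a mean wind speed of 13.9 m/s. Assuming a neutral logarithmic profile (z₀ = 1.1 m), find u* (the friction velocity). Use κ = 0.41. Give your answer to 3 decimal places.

u* ≈ 2.287 m/s

Log law: V(z) = (u*/κ) · ln(z/z₀) ⇒ u* = κ · V / ln(z/z₀)
u* = 0.41 × 13.9 / ln(13.3/1.1) = 0.41 × 13.9 / 2.4925
   = 5.6990 / 2.4925 = 2.2865 m/s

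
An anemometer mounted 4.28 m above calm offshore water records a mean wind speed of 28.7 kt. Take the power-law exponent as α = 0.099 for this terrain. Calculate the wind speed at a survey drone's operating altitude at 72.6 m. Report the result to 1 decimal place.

38.0 kt

Power-law profile: V₂ = V₁ · (z₂/z₁)^α
V₂ = 28.7 × (72.6/4.28)^0.099 = 28.7 × (16.9626)^0.099
    = 28.7 × 1.3235 = 37.9841 kt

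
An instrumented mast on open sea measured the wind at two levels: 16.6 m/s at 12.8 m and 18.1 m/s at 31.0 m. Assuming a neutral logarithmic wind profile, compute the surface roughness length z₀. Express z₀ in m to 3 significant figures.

Log law: V(z) ∝ ln(z/z₀). With r = V₁/V₂ = 16.6/18.1 = 0.91713,
r · ln(z₂/z₀) = ln(z₁/z₀) ⇒ ln z₀ = (ln z₁ − r·ln z₂)/(1 − r)
ln z₀ = (2.54945 − 0.91713×3.43399) / 0.08287 = -7.2395
z₀ = exp(-7.2395) = 0.0007177 m

z₀ ≈ 0.000718 m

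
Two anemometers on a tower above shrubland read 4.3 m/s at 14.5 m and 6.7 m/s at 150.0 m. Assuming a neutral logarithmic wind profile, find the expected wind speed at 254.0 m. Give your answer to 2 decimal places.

Log law: V ∝ ln(z/z₀). From the pair, with r = V₁/V₂ = 0.64179,
ln z₀ = (ln z₁ − r·ln z₂)/(1 − r) = (2.6741 − 0.64179×5.0106)/0.35821 = -1.5121 → z₀ = 0.2205 m
V₃ = V₁ · ln(z₃/z₀)/ln(z₁/z₀) = 4.3 × 7.0494/4.1862 = 7.2410 m/s

7.24 m/s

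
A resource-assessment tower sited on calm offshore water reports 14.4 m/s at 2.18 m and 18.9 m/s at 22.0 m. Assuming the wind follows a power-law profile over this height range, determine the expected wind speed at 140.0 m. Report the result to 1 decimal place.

First find α: α = ln(V₂/V₁)/ln(z₂/z₁) = ln(18.9/14.4)/ln(22.0/2.18) = 0.27193/2.31172 = 0.1176
Extrapolate from 22.0 m to 140.0 m: V₃ = 18.9 × (140.0/22.0)^0.1176 = 18.9 × 1.2432 = 23.4965 m/s

23.5 m/s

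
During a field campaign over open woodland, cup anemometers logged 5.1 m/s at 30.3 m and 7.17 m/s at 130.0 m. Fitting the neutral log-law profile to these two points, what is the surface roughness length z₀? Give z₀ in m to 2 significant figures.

Log law: V(z) ∝ ln(z/z₀). With r = V₁/V₂ = 5.1/7.17 = 0.71130,
r · ln(z₂/z₀) = ln(z₁/z₀) ⇒ ln z₀ = (ln z₁ − r·ln z₂)/(1 − r)
ln z₀ = (3.41115 − 0.71130×4.86753) / 0.28870 = -0.1771
z₀ = exp(-0.1771) = 0.8377 m

z₀ ≈ 0.84 m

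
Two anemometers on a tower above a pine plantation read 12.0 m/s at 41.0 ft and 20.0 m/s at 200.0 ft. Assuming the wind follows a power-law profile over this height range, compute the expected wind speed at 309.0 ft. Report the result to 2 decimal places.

23.01 m/s

First find α: α = ln(V₂/V₁)/ln(z₂/z₁) = ln(20.0/12.0)/ln(200.0/41.0) = 0.51083/1.58475 = 0.3223
Extrapolate from 200.0 ft to 309.0 ft: V₃ = 20.0 × (309.0/200.0)^0.3223 = 20.0 × 1.1505 = 23.0107 m/s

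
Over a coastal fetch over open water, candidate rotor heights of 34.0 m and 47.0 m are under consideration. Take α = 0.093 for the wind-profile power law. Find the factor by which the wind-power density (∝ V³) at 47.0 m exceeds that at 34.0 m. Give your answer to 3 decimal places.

1.095

Speed ratio: V_B/V_A = (z_B/z_A)^α = (47.0/34.0)^0.093 = (1.3824)^0.093 = 1.03057
Power-density ratio: P_B/P_A = (V_B/V_A)³ = (1.03057)³ = 1.09454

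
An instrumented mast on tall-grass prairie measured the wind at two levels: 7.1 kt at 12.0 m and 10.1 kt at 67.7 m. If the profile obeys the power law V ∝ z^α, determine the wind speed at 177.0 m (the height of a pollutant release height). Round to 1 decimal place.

First find α: α = ln(V₂/V₁)/ln(z₂/z₁) = ln(10.1/7.1)/ln(67.7/12.0) = 0.35244/1.73018 = 0.2037
Extrapolate from 67.7 m to 177.0 m: V₃ = 10.1 × (177.0/67.7)^0.2037 = 10.1 × 1.2162 = 12.2841 kt

12.3 kt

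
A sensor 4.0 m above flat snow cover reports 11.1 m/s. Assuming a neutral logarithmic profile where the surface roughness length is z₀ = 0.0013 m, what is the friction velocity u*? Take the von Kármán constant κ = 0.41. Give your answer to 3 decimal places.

Log law: V(z) = (u*/κ) · ln(z/z₀) ⇒ u* = κ · V / ln(z/z₀)
u* = 0.41 × 11.1 / ln(4.0/0.0013) = 0.41 × 11.1 / 8.0317
   = 4.5510 / 8.0317 = 0.5666 m/s

u* ≈ 0.567 m/s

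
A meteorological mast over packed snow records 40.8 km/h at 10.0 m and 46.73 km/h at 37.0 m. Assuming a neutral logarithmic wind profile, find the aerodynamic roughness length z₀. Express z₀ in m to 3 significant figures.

Log law: V(z) ∝ ln(z/z₀). With r = V₁/V₂ = 40.8/46.73 = 0.87310,
r · ln(z₂/z₀) = ln(z₁/z₀) ⇒ ln z₀ = (ln z₁ − r·ln z₂)/(1 − r)
ln z₀ = (2.30259 − 0.87310×3.61092) / 0.12690 = -6.6991
z₀ = exp(-6.6991) = 0.001232 m

z₀ ≈ 0.00123 m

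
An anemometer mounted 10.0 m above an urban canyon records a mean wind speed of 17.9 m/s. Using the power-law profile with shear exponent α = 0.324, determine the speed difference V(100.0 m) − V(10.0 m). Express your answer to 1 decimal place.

19.8 m/s

Power law: V₂ = V₁ · (z₂/z₁)^α = 17.9 × (10.0000)^0.324 = 37.7444 m/s
ΔV = 37.7444 − 17.9 = 19.8444 m/s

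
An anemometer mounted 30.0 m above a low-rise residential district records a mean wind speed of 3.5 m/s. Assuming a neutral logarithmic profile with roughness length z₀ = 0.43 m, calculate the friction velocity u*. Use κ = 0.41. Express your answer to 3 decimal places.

u* ≈ 0.338 m/s

Log law: V(z) = (u*/κ) · ln(z/z₀) ⇒ u* = κ · V / ln(z/z₀)
u* = 0.41 × 3.5 / ln(30.0/0.43) = 0.41 × 3.5 / 4.2452
   = 1.4350 / 4.2452 = 0.3380 m/s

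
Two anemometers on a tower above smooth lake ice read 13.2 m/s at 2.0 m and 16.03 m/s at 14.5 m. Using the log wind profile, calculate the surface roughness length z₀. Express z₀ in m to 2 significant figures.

z₀ ≈ 0.00019 m

Log law: V(z) ∝ ln(z/z₀). With r = V₁/V₂ = 13.2/16.03 = 0.82346,
r · ln(z₂/z₀) = ln(z₁/z₀) ⇒ ln z₀ = (ln z₁ − r·ln z₂)/(1 − r)
ln z₀ = (0.69315 − 0.82346×2.67415) / 0.17654 = -8.5469
z₀ = exp(-8.5469) = 0.0001942 m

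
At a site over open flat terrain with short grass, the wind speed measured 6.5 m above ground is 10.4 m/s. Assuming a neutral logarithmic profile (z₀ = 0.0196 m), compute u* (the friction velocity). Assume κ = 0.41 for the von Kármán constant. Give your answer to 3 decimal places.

Log law: V(z) = (u*/κ) · ln(z/z₀) ⇒ u* = κ · V / ln(z/z₀)
u* = 0.41 × 10.4 / ln(6.5/0.0196) = 0.41 × 10.4 / 5.8040
   = 4.2640 / 5.8040 = 0.7347 m/s

u* ≈ 0.735 m/s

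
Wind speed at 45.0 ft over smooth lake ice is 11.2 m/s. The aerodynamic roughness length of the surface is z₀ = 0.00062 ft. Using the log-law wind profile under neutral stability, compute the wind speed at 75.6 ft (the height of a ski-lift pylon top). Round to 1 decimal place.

Log law: V(z) ∝ ln(z/z₀), so V₂/V₁ = ln(z₂/z₀) / ln(z₁/z₀).
ln(75.6/0.00062) = 11.7112, ln(45.0/0.00062) = 11.1925
V₂ = 11.2 × 11.7112/11.1925 = 11.2 × 1.0464 = 11.7191 m/s

11.7 m/s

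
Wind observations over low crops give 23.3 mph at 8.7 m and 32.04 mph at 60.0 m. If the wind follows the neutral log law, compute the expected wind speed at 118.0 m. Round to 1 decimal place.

Log law: V ∝ ln(z/z₀). From the pair, with r = V₁/V₂ = 0.72722,
ln z₀ = (ln z₁ − r·ln z₂)/(1 − r) = (2.1633 − 0.72722×4.0943)/0.27278 = -2.9846 → z₀ = 0.05056 m
V₃ = V₁ · ln(z₃/z₀)/ln(z₁/z₀) = 23.3 × 7.7553/5.1479 = 35.1012 mph

35.1 mph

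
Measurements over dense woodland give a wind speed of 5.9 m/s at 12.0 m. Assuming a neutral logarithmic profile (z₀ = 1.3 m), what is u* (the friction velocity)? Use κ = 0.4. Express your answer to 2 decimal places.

Log law: V(z) = (u*/κ) · ln(z/z₀) ⇒ u* = κ · V / ln(z/z₀)
u* = 0.4 × 5.9 / ln(12.0/1.3) = 0.4 × 5.9 / 2.2225
   = 2.3600 / 2.2225 = 1.0618 m/s

u* ≈ 1.06 m/s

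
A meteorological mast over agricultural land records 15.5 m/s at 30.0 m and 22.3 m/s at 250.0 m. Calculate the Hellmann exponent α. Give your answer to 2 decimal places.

Power law: V₂/V₁ = (z₂/z₁)^α ⇒ α = ln(V₂/V₁) / ln(z₂/z₁)
α = ln(22.3/15.5) / ln(250.0/30.0) = ln(1.4387) / ln(8.3333)
  = 0.36375 / 2.12026 = 0.17156

α ≈ 0.17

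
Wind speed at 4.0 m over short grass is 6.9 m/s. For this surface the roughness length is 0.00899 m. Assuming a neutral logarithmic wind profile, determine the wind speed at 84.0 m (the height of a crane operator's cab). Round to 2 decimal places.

10.34 m/s

Log law: V(z) ∝ ln(z/z₀), so V₂/V₁ = ln(z₂/z₀) / ln(z₁/z₀).
ln(84.0/0.00899) = 9.1425, ln(4.0/0.00899) = 6.0979
V₂ = 6.9 × 9.1425/6.0979 = 6.9 × 1.4993 = 10.3450 m/s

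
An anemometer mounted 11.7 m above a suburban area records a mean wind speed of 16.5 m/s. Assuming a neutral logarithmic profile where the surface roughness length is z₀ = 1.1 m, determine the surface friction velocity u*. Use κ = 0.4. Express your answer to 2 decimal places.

Log law: V(z) = (u*/κ) · ln(z/z₀) ⇒ u* = κ · V / ln(z/z₀)
u* = 0.4 × 16.5 / ln(11.7/1.1) = 0.4 × 16.5 / 2.3643
   = 6.6000 / 2.3643 = 2.7915 m/s

u* ≈ 2.79 m/s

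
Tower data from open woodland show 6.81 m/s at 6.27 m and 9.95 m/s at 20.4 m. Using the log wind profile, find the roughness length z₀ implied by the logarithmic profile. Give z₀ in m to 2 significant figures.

z₀ ≈ 0.49 m

Log law: V(z) ∝ ln(z/z₀). With r = V₁/V₂ = 6.81/9.95 = 0.68442,
r · ln(z₂/z₀) = ln(z₁/z₀) ⇒ ln z₀ = (ln z₁ − r·ln z₂)/(1 − r)
ln z₀ = (1.83578 − 0.68442×3.01553) / 0.31558 = -0.7229
z₀ = exp(-0.7229) = 0.4854 m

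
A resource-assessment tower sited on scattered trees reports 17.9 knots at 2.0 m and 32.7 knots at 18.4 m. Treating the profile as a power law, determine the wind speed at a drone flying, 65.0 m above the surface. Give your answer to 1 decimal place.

46.1 knots

First find α: α = ln(V₂/V₁)/ln(z₂/z₁) = ln(32.7/17.9)/ln(18.4/2.0) = 0.60257/2.21920 = 0.2715
Extrapolate from 18.4 m to 65.0 m: V₃ = 32.7 × (65.0/18.4)^0.2715 = 32.7 × 1.4087 = 46.0650 knots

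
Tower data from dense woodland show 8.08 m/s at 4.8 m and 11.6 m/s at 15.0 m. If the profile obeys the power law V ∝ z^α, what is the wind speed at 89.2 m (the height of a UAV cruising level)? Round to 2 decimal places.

20.43 m/s

First find α: α = ln(V₂/V₁)/ln(z₂/z₁) = ln(11.6/8.08)/ln(15.0/4.8) = 0.36161/1.13943 = 0.3174
Extrapolate from 15.0 m to 89.2 m: V₃ = 11.6 × (89.2/15.0)^0.3174 = 11.6 × 1.7609 = 20.4260 m/s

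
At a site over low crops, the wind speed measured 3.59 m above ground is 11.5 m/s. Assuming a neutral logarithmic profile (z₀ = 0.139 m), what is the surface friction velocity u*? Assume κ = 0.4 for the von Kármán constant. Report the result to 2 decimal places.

Log law: V(z) = (u*/κ) · ln(z/z₀) ⇒ u* = κ · V / ln(z/z₀)
u* = 0.4 × 11.5 / ln(3.59/0.139) = 0.4 × 11.5 / 3.2514
   = 4.6000 / 3.2514 = 1.4148 m/s

u* ≈ 1.41 m/s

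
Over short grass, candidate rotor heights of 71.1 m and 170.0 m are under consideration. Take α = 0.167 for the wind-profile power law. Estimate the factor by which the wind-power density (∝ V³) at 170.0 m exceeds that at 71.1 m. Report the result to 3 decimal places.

Speed ratio: V_B/V_A = (z_B/z_A)^α = (170.0/71.1)^0.167 = (2.3910)^0.167 = 1.15671
Power-density ratio: P_B/P_A = (V_B/V_A)³ = (1.15671)³ = 1.54763

1.548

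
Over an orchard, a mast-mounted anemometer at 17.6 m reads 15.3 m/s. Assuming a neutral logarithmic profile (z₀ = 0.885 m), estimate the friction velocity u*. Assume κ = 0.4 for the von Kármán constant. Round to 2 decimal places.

u* ≈ 2.05 m/s

Log law: V(z) = (u*/κ) · ln(z/z₀) ⇒ u* = κ · V / ln(z/z₀)
u* = 0.4 × 15.3 / ln(17.6/0.885) = 0.4 × 15.3 / 2.9901
   = 6.1200 / 2.9901 = 2.0468 m/s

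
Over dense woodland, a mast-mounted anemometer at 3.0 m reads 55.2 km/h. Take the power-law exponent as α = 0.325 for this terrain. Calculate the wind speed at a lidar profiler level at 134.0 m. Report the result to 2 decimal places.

Power-law profile: V₂ = V₁ · (z₂/z₁)^α
V₂ = 55.2 × (134.0/3.0)^0.325 = 55.2 × (44.6667)^0.325
    = 55.2 × 3.4375 = 189.7508 km/h

189.75 km/h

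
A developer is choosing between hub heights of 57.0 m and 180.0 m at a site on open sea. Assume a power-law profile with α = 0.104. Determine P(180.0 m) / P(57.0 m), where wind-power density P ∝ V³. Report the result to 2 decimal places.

Speed ratio: V_B/V_A = (z_B/z_A)^α = (180.0/57.0)^0.104 = (3.1579)^0.104 = 1.12703
Power-density ratio: P_B/P_A = (V_B/V_A)³ = (1.12703)³ = 1.43157

1.43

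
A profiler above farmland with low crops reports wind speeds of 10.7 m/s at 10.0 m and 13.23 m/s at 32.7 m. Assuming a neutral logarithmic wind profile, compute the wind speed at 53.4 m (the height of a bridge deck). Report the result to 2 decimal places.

14.28 m/s

Log law: V ∝ ln(z/z₀). From the pair, with r = V₁/V₂ = 0.80877,
ln z₀ = (ln z₁ − r·ln z₂)/(1 − r) = (2.3026 − 0.80877×3.4874)/0.19123 = -2.7082 → z₀ = 0.06666 m
V₃ = V₁ · ln(z₃/z₀)/ln(z₁/z₀) = 10.7 × 6.6860/5.0108 = 14.2773 m/s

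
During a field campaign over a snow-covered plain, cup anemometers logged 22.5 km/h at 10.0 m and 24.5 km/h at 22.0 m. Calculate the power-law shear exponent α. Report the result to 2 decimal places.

α ≈ 0.11

Power law: V₂/V₁ = (z₂/z₁)^α ⇒ α = ln(V₂/V₁) / ln(z₂/z₁)
α = ln(24.5/22.5) / ln(22.0/10.0) = ln(1.0889) / ln(2.2000)
  = 0.08516 / 0.78846 = 0.10801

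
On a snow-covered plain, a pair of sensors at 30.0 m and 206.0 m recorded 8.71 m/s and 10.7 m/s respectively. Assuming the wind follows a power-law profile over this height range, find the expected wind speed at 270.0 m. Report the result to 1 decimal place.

11.0 m/s

First find α: α = ln(V₂/V₁)/ln(z₂/z₁) = ln(10.7/8.71)/ln(206.0/30.0) = 0.20577/1.92668 = 0.1068
Extrapolate from 206.0 m to 270.0 m: V₃ = 10.7 × (270.0/206.0)^0.1068 = 10.7 × 1.0293 = 11.0137 m/s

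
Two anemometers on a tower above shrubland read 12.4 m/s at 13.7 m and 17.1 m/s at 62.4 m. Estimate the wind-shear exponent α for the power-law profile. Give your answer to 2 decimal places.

α ≈ 0.21

Power law: V₂/V₁ = (z₂/z₁)^α ⇒ α = ln(V₂/V₁) / ln(z₂/z₁)
α = ln(17.1/12.4) / ln(62.4/13.7) = ln(1.3790) / ln(4.5547)
  = 0.32138 / 1.51617 = 0.21197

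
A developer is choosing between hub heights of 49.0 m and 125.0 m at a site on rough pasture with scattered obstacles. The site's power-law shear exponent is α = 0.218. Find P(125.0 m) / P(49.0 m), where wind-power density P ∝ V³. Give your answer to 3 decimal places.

1.845

Speed ratio: V_B/V_A = (z_B/z_A)^α = (125.0/49.0)^0.218 = (2.5510)^0.218 = 1.22649
Power-density ratio: P_B/P_A = (V_B/V_A)³ = (1.22649)³ = 1.84498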